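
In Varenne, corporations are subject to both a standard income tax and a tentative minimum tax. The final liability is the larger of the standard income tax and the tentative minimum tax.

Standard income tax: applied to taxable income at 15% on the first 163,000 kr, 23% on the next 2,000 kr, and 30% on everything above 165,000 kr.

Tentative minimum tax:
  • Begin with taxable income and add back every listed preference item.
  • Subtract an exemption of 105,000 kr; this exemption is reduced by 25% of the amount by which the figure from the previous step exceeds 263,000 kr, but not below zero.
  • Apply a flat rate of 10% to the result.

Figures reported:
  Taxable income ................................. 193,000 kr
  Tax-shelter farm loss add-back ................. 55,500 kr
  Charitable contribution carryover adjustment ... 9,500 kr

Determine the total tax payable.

Tentative minimum tax:
  Adjusted income: 193,000 kr + 55,500 kr + 9,500 kr = 258,000 kr
  Exemption: 258,000 kr ≤ 263,000 kr, so full 105,000 kr applies
  Base: 258,000 kr − 105,000 kr = 153,000 kr
  153,000 kr × 10% = 15,300 kr

Standard income tax:
  163,000 kr × 15% = 24,450 kr
  2,000 kr × 23% = 460 kr
  28,000 kr × 30% = 8,400 kr
  → 33,310 kr

33,310 kr > 15,300 kr, so the standard income tax governs.

33,310 kr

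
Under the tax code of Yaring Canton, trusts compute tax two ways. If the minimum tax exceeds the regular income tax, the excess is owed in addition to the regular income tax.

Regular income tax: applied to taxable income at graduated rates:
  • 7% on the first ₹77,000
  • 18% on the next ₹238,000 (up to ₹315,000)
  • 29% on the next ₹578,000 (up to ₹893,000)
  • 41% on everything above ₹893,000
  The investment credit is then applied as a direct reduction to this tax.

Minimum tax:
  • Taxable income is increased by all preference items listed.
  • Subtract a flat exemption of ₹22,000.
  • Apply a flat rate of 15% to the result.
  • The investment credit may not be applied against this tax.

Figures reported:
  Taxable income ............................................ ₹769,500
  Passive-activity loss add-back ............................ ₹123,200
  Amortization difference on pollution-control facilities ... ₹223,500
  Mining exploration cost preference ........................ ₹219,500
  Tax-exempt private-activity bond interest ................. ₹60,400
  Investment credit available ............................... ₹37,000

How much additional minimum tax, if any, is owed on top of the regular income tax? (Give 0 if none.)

Regular income tax:
  ₹77,000 × 7% = ₹5,390
  ₹238,000 × 18% = ₹42,840
  ₹454,500 × 29% = ₹131,805
  → ₹180,035
  Less investment credit ₹37,000 → ₹143,035

Minimum tax:
  Adjusted income: ₹769,500 + ₹123,200 + ₹223,500 + ₹219,500 + ₹60,400 = ₹1,396,100
  Less exemption ₹22,000 → base ₹1,374,100
  ₹1,374,100 × 15% = ₹206,115

Excess of minimum tax over regular income tax: ₹206,115 − ₹143,035 = ₹63,080.

₹63,080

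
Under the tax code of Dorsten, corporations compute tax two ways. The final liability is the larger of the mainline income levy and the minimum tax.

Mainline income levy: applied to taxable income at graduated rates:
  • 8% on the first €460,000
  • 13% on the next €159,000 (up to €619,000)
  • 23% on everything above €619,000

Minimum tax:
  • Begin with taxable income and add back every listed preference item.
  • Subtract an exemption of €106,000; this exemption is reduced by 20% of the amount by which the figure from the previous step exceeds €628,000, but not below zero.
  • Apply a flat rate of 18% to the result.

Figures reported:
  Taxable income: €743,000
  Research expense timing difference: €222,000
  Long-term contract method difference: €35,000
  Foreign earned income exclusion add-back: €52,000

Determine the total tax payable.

€185,544

Mainline income levy:
  €460,000 × 8% = €36,800
  €159,000 × 13% = €20,670
  €124,000 × 23% = €28,520
  → €85,990

Minimum tax:
  Adjusted income: €743,000 + €222,000 + €35,000 + €52,000 = €1,052,000
  Exemption: €106,000 − 20% × (€1,052,000 − €628,000) = €106,000 − €84,800 = €21,200
  Base: €1,052,000 − €21,200 = €1,030,800
  €1,030,800 × 18% = €185,544

€185,544 > €85,990, so the minimum tax is the binding amount.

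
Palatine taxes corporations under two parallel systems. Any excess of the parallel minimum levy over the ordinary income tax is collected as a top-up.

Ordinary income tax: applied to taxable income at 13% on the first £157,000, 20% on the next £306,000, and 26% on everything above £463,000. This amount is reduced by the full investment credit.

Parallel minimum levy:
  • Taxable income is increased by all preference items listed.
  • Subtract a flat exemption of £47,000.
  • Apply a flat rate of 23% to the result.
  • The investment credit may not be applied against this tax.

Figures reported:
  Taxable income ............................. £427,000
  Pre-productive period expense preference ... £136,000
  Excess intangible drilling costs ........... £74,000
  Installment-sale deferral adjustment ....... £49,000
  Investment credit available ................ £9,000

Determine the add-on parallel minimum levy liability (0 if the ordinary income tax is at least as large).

Parallel minimum levy:
  Adjusted income: £427,000 + £136,000 + £74,000 + £49,000 = £686,000
  Less exemption £47,000 → base £639,000
  £639,000 × 23% = £146,970

Ordinary income tax:
  £157,000 × 13% = £20,410
  £270,000 × 20% = £54,000
  → £74,410
  Less investment credit £9,000 → £65,410

Excess of parallel minimum levy over ordinary income tax: £146,970 − £65,410 = £81,560.

£81,560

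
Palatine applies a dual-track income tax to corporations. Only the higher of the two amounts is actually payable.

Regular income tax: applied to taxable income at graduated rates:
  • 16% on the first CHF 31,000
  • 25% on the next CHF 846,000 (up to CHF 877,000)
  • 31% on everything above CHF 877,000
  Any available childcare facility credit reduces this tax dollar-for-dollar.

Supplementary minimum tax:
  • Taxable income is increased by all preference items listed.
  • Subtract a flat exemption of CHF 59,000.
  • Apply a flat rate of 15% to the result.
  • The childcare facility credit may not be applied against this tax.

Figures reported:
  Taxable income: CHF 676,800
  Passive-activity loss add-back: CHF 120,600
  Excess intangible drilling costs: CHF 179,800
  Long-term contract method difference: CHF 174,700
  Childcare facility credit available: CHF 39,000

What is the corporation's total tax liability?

Regular income tax:
  CHF 31,000 × 16% = CHF 4,960
  CHF 645,800 × 25% = CHF 161,450
  → CHF 166,410
  Less childcare facility credit CHF 39,000 → CHF 127,410

Supplementary minimum tax:
  Adjusted income: CHF 676,800 + CHF 120,600 + CHF 179,800 + CHF 174,700 = CHF 1,151,900
  Less exemption CHF 59,000 → base CHF 1,092,900
  CHF 1,092,900 × 15% = CHF 163,935

CHF 163,935 > CHF 127,410, so the supplementary minimum tax is the binding amount.

CHF 163,935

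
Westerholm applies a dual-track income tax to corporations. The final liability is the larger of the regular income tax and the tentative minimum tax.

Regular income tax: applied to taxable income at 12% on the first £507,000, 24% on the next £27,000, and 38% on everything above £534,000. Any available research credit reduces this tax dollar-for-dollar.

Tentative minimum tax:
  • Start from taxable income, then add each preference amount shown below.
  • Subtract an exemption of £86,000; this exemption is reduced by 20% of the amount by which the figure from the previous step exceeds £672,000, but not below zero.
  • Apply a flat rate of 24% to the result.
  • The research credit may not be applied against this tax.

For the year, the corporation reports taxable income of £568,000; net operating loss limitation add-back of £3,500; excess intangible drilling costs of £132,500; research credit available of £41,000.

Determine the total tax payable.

Regular income tax:
  £507,000 × 12% = £60,840
  £27,000 × 24% = £6,480
  £34,000 × 38% = £12,920
  → £80,240
  Less research credit £41,000 → £39,240

Tentative minimum tax:
  Adjusted income: £568,000 + £3,500 + £132,500 = £704,000
  Exemption: £86,000 − 20% × (£704,000 − £672,000) = £86,000 − £6,400 = £79,600
  Base: £704,000 − £79,600 = £624,400
  £624,400 × 24% = £149,856

£149,856 > £39,240, so the tentative minimum tax is the binding amount.

£149,856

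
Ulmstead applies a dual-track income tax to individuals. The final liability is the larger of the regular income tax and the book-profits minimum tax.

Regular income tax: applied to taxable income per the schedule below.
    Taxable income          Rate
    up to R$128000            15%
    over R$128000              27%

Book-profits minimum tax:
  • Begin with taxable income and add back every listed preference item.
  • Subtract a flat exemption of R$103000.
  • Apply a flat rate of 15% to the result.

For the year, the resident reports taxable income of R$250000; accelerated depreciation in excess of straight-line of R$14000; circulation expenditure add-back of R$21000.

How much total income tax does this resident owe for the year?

Regular income tax:
  R$128000 × 15% = R$19200
  R$122000 × 27% = R$32940
  → R$52140

Book-profits minimum tax:
  Adjusted income: R$250000 + R$14000 + R$21000 = R$285000
  Less exemption R$103000 → base R$182000
  R$182000 × 15% = R$27300

R$52140 > R$27300, so the regular income tax governs.

R$52140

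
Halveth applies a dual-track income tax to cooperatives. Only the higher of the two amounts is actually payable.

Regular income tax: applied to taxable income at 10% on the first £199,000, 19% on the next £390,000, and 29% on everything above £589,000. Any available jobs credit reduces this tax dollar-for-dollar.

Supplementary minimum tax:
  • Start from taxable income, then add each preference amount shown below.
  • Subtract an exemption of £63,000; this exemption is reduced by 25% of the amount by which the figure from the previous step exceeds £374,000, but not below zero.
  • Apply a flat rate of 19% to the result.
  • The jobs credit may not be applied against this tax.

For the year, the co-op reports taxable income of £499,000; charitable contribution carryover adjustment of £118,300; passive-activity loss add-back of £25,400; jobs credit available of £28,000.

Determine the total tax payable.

Supplementary minimum tax:
  Adjusted income: £499,000 + £118,300 + £25,400 = £642,700
  Exemption: 25% × (£642,700 − £374,000) = £67,175 ≥ £63,000, so the exemption is fully phased out
  Base: £642,700 − £0 = £642,700
  £642,700 × 19% = £122,113

Regular income tax:
  £199,000 × 10% = £19,900
  £300,000 × 19% = £57,000
  → £76,900
  Less jobs credit £28,000 → £48,900

£122,113 > £48,900, so the supplementary minimum tax is the binding amount.

£122,113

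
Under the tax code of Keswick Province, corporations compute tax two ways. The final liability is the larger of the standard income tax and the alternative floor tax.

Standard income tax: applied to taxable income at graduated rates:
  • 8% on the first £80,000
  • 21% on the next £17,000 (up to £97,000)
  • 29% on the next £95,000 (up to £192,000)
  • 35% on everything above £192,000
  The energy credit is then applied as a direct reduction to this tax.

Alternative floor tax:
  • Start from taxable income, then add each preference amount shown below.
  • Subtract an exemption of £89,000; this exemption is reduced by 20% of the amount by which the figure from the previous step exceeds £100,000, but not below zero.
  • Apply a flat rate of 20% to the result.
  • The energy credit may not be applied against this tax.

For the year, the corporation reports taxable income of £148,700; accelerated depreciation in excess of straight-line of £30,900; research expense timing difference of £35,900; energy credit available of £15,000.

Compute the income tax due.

£29,920

Alternative floor tax:
  Adjusted income: £148,700 + £30,900 + £35,900 = £215,500
  Exemption: £89,000 − 20% × (£215,500 − £100,000) = £89,000 − £23,100 = £65,900
  Base: £215,500 − £65,900 = £149,600
  £149,600 × 20% = £29,920

Standard income tax:
  £80,000 × 8% = £6,400
  £17,000 × 21% = £3,570
  £51,700 × 29% = £14,993
  → £24,963
  Less energy credit £15,000 → £9,963

£29,920 > £9,963, so the alternative floor tax is the binding amount.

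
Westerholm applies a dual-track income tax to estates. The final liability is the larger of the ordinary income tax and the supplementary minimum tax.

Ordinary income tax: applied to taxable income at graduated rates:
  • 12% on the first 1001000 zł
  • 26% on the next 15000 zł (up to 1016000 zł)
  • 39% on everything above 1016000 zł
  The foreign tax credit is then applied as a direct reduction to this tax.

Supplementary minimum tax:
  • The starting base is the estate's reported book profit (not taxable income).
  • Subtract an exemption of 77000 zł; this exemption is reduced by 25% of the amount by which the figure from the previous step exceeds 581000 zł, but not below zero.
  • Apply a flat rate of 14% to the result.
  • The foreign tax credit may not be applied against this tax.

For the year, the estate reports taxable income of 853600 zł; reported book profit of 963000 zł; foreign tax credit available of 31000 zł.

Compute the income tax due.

Supplementary minimum tax:
  Base (reported book profit): 963000 zł
  Exemption: 25% × (963000 zł − 581000 zł) = 95500 zł ≥ 77000 zł, so the exemption is fully phased out
  Base: 963000 zł − 0 zł = 963000 zł
  963000 zł × 14% = 134820 zł

Ordinary income tax:
  853600 zł × 12% = 102432 zł
  Less foreign tax credit 31000 zł → 71432 zł

134820 zł > 71432 zł, so the supplementary minimum tax is the binding amount.

134820 zł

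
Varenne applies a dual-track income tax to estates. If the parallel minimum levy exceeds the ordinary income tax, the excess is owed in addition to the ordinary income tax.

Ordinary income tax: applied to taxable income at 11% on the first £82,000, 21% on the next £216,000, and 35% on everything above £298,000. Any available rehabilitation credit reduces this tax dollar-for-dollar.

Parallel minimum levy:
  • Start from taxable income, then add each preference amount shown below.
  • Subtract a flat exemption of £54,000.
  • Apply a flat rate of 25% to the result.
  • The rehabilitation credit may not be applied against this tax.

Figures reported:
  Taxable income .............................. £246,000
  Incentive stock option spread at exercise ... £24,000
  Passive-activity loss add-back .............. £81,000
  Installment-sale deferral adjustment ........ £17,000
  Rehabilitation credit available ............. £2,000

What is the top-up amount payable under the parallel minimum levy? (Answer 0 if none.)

Ordinary income tax:
  £82,000 × 11% = £9,020
  £164,000 × 21% = £34,440
  → £43,460
  Less rehabilitation credit £2,000 → £41,460

Parallel minimum levy:
  Adjusted income: £246,000 + £24,000 + £81,000 + £17,000 = £368,000
  Less exemption £54,000 → base £314,000
  £314,000 × 25% = £78,500

Excess of parallel minimum levy over ordinary income tax: £78,500 − £41,460 = £37,040.

£37,040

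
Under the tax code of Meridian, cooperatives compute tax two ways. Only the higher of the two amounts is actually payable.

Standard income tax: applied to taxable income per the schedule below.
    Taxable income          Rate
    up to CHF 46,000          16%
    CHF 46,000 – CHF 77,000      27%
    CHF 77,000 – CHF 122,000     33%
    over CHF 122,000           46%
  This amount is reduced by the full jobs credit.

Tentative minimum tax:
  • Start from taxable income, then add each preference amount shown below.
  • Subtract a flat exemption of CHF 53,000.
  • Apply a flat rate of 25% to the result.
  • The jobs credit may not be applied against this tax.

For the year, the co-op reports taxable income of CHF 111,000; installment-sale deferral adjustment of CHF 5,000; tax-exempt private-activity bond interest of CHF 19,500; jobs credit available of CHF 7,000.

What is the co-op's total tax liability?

Standard income tax:
  CHF 46,000 × 16% = CHF 7,360
  CHF 31,000 × 27% = CHF 8,370
  CHF 34,000 × 33% = CHF 11,220
  → CHF 26,950
  Less jobs credit CHF 7,000 → CHF 19,950

Tentative minimum tax:
  Adjusted income: CHF 111,000 + CHF 5,000 + CHF 19,500 = CHF 135,500
  Less exemption CHF 53,000 → base CHF 82,500
  CHF 82,500 × 25% = CHF 20,625

CHF 20,625 > CHF 19,950, so the tentative minimum tax is the binding amount.

CHF 20,625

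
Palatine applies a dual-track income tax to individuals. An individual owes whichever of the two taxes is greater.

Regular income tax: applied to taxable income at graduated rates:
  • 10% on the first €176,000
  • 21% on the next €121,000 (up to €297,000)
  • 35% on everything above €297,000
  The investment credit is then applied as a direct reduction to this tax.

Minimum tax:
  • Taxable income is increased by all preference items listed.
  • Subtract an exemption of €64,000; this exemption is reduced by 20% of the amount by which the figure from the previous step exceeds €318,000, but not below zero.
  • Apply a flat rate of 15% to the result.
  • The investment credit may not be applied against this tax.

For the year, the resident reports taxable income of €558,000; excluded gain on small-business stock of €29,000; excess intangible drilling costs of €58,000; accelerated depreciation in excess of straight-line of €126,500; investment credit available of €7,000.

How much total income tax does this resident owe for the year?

Minimum tax:
  Adjusted income: €558,000 + €29,000 + €58,000 + €126,500 = €771,500
  Exemption: 20% × (€771,500 − €318,000) = €90,700 ≥ €64,000, so the exemption is fully phased out
  Base: €771,500 − €0 = €771,500
  €771,500 × 15% = €115,725

Regular income tax:
  €176,000 × 10% = €17,600
  €121,000 × 21% = €25,410
  €261,000 × 35% = €91,350
  → €134,360
  Less investment credit €7,000 → €127,360

€127,360 > €115,725, so the regular income tax governs.

€127,360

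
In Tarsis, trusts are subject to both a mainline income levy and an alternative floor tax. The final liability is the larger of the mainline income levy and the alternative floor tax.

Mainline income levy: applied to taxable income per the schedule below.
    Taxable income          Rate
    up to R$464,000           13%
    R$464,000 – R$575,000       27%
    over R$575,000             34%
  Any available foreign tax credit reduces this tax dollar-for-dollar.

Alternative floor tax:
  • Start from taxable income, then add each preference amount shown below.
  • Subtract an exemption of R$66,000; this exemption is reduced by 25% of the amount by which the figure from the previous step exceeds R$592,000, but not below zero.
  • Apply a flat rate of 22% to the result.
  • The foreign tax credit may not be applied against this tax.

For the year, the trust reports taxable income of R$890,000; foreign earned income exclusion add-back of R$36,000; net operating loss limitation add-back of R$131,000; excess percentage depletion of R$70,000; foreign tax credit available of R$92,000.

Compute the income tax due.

Alternative floor tax:
  Adjusted income: R$890,000 + R$36,000 + R$131,000 + R$70,000 = R$1,127,000
  Exemption: 25% × (R$1,127,000 − R$592,000) = R$133,750 ≥ R$66,000, so the exemption is fully phased out
  Base: R$1,127,000 − R$0 = R$1,127,000
  R$1,127,000 × 22% = R$247,940

Mainline income levy:
  R$464,000 × 13% = R$60,320
  R$111,000 × 27% = R$29,970
  R$315,000 × 34% = R$107,100
  → R$197,390
  Less foreign tax credit R$92,000 → R$105,390

R$247,940 > R$105,390, so the alternative floor tax is the binding amount.

R$247,940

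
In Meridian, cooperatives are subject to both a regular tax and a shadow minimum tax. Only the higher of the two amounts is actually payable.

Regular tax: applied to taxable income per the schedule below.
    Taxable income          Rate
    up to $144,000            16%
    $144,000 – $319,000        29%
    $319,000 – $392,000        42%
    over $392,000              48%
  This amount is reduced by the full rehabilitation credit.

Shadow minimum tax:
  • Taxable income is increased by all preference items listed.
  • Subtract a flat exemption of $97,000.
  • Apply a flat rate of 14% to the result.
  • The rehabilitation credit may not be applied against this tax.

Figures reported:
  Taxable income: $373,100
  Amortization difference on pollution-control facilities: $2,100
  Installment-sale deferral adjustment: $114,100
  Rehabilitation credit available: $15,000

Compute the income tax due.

$81,512

Regular tax:
  $144,000 × 16% = $23,040
  $175,000 × 29% = $50,750
  $54,100 × 42% = $22,722
  → $96,512
  Less rehabilitation credit $15,000 → $81,512

Shadow minimum tax:
  Adjusted income: $373,100 + $2,100 + $114,100 = $489,300
  Less exemption $97,000 → base $392,300
  $392,300 × 14% = $54,922

$81,512 > $54,922, so the regular tax governs.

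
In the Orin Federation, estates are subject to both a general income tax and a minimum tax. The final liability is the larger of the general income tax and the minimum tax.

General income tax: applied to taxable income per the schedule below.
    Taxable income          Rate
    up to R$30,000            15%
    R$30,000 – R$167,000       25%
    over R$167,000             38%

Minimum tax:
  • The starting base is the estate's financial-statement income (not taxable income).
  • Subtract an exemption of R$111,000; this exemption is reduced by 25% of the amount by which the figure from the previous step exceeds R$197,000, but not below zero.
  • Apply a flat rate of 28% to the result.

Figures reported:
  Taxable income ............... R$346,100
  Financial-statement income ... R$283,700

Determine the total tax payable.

Minimum tax:
  Base (financial-statement income): R$283,700
  Exemption: R$111,000 − 25% × (R$283,700 − R$197,000) = R$111,000 − R$21,675 = R$89,325
  Base: R$283,700 − R$89,325 = R$194,375
  R$194,375 × 28% = R$54,425

General income tax:
  R$30,000 × 15% = R$4,500
  R$137,000 × 25% = R$34,250
  R$179,100 × 38% = R$68,058
  → R$106,808

R$106,808 > R$54,425, so the general income tax governs.

R$106,808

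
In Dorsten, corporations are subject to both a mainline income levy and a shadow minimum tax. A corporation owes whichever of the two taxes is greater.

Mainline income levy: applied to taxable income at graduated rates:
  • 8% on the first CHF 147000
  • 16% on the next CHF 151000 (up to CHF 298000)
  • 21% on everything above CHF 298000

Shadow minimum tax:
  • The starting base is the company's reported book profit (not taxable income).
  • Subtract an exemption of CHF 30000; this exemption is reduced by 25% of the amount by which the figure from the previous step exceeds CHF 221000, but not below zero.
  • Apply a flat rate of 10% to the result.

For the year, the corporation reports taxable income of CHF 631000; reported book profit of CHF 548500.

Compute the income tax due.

CHF 105850

Shadow minimum tax:
  Base (reported book profit): CHF 548500
  Exemption: 25% × (CHF 548500 − CHF 221000) = CHF 81875 ≥ CHF 30000, so the exemption is fully phased out
  Base: CHF 548500 − CHF 0 = CHF 548500
  CHF 548500 × 10% = CHF 54850

Mainline income levy:
  CHF 147000 × 8% = CHF 11760
  CHF 151000 × 16% = CHF 24160
  CHF 333000 × 21% = CHF 69930
  → CHF 105850

CHF 105850 > CHF 54850, so the mainline income levy governs.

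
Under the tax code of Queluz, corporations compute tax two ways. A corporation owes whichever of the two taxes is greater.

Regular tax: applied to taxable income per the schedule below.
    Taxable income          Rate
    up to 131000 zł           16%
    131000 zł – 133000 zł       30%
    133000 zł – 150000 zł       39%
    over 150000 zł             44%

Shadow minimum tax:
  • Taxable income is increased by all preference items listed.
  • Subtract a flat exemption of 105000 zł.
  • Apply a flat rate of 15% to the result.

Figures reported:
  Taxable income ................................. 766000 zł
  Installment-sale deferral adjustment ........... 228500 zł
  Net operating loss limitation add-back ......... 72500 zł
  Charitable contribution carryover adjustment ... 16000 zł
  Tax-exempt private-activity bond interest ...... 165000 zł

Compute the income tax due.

299230 zł

Shadow minimum tax:
  Adjusted income: 766000 zł + 228500 zł + 72500 zł + 16000 zł + 165000 zł = 1248000 zł
  Less exemption 105000 zł → base 1143000 zł
  1143000 zł × 15% = 171450 zł

Regular tax:
  131000 zł × 16% = 20960 zł
  2000 zł × 30% = 600 zł
  17000 zł × 39% = 6630 zł
  616000 zł × 44% = 271040 zł
  → 299230 zł

299230 zł > 171450 zł, so the regular tax governs.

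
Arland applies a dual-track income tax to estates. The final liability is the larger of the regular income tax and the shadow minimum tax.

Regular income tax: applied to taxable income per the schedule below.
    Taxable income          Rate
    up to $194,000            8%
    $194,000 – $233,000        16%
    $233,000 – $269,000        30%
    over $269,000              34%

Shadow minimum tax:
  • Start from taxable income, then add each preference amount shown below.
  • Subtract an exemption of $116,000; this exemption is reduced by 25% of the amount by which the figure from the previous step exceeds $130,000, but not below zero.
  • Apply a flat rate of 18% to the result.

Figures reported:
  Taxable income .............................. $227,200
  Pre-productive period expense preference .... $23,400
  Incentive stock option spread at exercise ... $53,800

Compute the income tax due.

Regular income tax:
  $194,000 × 8% = $15,520
  $33,200 × 16% = $5,312
  → $20,832

Shadow minimum tax:
  Adjusted income: $227,200 + $23,400 + $53,800 = $304,400
  Exemption: $116,000 − 25% × ($304,400 − $130,000) = $116,000 − $43,600 = $72,400
  Base: $304,400 − $72,400 = $232,000
  $232,000 × 18% = $41,760

$41,760 > $20,832, so the shadow minimum tax is the binding amount.

$41,760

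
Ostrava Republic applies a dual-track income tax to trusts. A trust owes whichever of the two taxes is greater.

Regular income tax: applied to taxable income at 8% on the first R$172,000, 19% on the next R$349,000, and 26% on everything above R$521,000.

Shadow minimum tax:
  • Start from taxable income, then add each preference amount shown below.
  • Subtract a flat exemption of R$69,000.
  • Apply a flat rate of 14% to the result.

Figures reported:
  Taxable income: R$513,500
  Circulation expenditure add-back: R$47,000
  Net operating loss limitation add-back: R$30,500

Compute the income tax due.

Shadow minimum tax:
  Adjusted income: R$513,500 + R$47,000 + R$30,500 = R$591,000
  Less exemption R$69,000 → base R$522,000
  R$522,000 × 14% = R$73,080

Regular income tax:
  R$172,000 × 8% = R$13,760
  R$341,500 × 19% = R$64,885
  → R$78,645

R$78,645 > R$73,080, so the regular income tax governs.

R$78,645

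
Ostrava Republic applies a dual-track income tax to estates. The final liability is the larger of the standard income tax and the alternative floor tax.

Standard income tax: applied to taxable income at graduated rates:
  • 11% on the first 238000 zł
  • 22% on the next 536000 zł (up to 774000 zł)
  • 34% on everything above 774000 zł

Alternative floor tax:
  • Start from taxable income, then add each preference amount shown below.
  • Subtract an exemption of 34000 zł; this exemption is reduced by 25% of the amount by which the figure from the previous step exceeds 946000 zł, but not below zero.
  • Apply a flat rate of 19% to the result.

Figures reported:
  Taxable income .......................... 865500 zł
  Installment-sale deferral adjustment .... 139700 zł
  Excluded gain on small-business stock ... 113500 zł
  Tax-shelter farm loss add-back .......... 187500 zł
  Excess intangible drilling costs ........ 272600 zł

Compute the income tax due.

299972 zł

Alternative floor tax:
  Adjusted income: 865500 zł + 139700 zł + 113500 zł + 187500 zł + 272600 zł = 1578800 zł
  Exemption: 25% × (1578800 zł − 946000 zł) = 158200 zł ≥ 34000 zł, so the exemption is fully phased out
  Base: 1578800 zł − 0 zł = 1578800 zł
  1578800 zł × 19% = 299972 zł

Standard income tax:
  238000 zł × 11% = 26180 zł
  536000 zł × 22% = 117920 zł
  91500 zł × 34% = 31110 zł
  → 175210 zł

299972 zł > 175210 zł, so the alternative floor tax is the binding amount.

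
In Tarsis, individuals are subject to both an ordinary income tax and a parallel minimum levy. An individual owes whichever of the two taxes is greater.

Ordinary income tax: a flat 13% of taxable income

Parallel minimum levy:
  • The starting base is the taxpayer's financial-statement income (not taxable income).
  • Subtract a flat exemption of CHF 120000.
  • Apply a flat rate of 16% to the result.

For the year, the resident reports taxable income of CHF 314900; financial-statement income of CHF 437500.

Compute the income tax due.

CHF 50800

Ordinary income tax:
  CHF 314900 × 13% = CHF 40937

Parallel minimum levy:
  Base (financial-statement income): CHF 437500
  Less exemption CHF 120000 → base CHF 317500
  CHF 317500 × 16% = CHF 50800

CHF 50800 > CHF 40937, so the parallel minimum levy is the binding amount.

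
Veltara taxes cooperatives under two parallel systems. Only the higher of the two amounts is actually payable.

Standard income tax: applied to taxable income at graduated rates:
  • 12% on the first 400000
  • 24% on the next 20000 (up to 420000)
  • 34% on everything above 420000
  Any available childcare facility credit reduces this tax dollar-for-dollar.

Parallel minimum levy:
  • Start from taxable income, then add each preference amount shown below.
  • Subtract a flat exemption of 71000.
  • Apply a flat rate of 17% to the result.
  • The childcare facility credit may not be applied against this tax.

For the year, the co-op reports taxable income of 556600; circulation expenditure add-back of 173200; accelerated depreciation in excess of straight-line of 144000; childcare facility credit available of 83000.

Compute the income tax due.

136476

Parallel minimum levy:
  Adjusted income: 556600 + 173200 + 144000 = 873800
  Less exemption 71000 → base 802800
  802800 × 17% = 136476

Standard income tax:
  400000 × 12% = 48000
  20000 × 24% = 4800
  136600 × 34% = 46444
  → 99244
  Less childcare facility credit 83000 → 16244

136476 > 16244, so the parallel minimum levy is the binding amount.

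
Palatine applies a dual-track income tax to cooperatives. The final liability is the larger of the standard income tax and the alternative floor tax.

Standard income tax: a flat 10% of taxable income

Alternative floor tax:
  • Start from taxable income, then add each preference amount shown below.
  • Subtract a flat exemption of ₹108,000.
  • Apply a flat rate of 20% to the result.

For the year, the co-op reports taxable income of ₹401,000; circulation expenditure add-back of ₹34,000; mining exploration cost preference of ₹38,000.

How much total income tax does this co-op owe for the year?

₹73,000

Standard income tax:
  ₹401,000 × 10% = ₹40,100

Alternative floor tax:
  Adjusted income: ₹401,000 + ₹34,000 + ₹38,000 = ₹473,000
  Less exemption ₹108,000 → base ₹365,000
  ₹365,000 × 20% = ₹73,000

₹73,000 > ₹40,100, so the alternative floor tax is the binding amount.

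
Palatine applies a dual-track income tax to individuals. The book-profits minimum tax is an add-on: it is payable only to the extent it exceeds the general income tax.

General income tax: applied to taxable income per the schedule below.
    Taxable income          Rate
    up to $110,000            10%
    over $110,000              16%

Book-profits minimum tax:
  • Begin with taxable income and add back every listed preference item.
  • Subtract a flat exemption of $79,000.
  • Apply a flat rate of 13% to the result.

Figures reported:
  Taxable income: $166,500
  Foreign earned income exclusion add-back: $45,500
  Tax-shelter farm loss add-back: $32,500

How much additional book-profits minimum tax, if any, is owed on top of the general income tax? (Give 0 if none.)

$1,475

Book-profits minimum tax:
  Adjusted income: $166,500 + $45,500 + $32,500 = $244,500
  Less exemption $79,000 → base $165,500
  $165,500 × 13% = $21,515

General income tax:
  $110,000 × 10% = $11,000
  $56,500 × 16% = $9,040
  → $20,040

Excess of book-profits minimum tax over general income tax: $21,515 − $20,040 = $1,475.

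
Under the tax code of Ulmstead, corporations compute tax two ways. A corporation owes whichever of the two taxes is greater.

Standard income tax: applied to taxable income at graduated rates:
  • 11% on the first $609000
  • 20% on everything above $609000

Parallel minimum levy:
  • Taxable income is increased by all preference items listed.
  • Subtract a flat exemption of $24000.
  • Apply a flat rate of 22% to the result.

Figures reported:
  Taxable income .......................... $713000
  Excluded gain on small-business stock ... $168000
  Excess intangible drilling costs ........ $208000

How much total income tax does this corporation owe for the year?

Parallel minimum levy:
  Adjusted income: $713000 + $168000 + $208000 = $1089000
  Less exemption $24000 → base $1065000
  $1065000 × 22% = $234300

Standard income tax:
  $609000 × 11% = $66990
  $104000 × 20% = $20800
  → $87790

$234300 > $87790, so the parallel minimum levy is the binding amount.

$234300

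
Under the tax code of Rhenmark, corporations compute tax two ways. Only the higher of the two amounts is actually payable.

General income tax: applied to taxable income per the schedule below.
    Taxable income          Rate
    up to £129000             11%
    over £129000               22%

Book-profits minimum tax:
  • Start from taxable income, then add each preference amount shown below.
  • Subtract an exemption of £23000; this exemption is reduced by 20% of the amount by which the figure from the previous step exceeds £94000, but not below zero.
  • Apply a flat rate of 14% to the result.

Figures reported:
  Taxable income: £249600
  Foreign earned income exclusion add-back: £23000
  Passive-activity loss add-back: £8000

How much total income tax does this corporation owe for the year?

Book-profits minimum tax:
  Adjusted income: £249600 + £23000 + £8000 = £280600
  Exemption: 20% × (£280600 − £94000) = £37320 ≥ £23000, so the exemption is fully phased out
  Base: £280600 − £0 = £280600
  £280600 × 14% = £39284

General income tax:
  £129000 × 11% = £14190
  £120600 × 22% = £26532
  → £40722

£40722 > £39284, so the general income tax governs.

£40722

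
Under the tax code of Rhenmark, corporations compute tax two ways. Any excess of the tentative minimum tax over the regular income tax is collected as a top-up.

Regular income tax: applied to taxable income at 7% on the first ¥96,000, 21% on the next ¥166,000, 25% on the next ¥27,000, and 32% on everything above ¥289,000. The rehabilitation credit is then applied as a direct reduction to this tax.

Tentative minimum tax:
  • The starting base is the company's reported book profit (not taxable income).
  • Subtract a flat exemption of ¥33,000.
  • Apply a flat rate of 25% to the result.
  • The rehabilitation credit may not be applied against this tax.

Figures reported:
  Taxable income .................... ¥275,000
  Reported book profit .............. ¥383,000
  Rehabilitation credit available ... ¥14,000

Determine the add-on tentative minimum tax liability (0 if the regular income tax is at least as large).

¥56,670

Regular income tax:
  ¥96,000 × 7% = ¥6,720
  ¥166,000 × 21% = ¥34,860
  ¥13,000 × 25% = ¥3,250
  → ¥44,830
  Less rehabilitation credit ¥14,000 → ¥30,830

Tentative minimum tax:
  Base (reported book profit): ¥383,000
  Less exemption ¥33,000 → base ¥350,000
  ¥350,000 × 25% = ¥87,500

Excess of tentative minimum tax over regular income tax: ¥87,500 − ¥30,830 = ¥56,670.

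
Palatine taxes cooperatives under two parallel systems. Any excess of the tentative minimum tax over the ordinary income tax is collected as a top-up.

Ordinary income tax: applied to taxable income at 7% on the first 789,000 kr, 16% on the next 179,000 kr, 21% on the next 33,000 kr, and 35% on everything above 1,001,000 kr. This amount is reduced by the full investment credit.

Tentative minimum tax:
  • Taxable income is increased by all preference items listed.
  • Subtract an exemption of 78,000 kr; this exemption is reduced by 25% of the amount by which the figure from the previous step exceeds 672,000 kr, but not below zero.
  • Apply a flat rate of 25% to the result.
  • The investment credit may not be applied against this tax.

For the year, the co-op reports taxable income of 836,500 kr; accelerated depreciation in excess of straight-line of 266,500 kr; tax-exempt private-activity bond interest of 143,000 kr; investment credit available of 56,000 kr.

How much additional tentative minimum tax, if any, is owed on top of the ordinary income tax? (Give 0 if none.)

304,670 kr

Ordinary income tax:
  789,000 kr × 7% = 55,230 kr
  47,500 kr × 16% = 7,600 kr
  → 62,830 kr
  Less investment credit 56,000 kr → 6,830 kr

Tentative minimum tax:
  Adjusted income: 836,500 kr + 266,500 kr + 143,000 kr = 1,246,000 kr
  Exemption: 25% × (1,246,000 kr − 672,000 kr) = 143,500 kr ≥ 78,000 kr, so the exemption is fully phased out
  Base: 1,246,000 kr − 0 kr = 1,246,000 kr
  1,246,000 kr × 25% = 311,500 kr

Excess of tentative minimum tax over ordinary income tax: 311,500 kr − 6,830 kr = 304,670 kr.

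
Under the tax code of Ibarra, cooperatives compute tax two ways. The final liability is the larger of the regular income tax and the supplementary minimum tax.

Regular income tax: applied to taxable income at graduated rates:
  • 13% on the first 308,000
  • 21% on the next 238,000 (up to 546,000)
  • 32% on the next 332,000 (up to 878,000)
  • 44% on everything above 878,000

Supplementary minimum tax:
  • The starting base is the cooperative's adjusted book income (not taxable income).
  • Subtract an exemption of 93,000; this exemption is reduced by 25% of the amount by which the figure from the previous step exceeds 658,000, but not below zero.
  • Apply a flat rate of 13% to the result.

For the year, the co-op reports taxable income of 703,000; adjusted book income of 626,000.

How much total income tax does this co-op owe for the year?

Regular income tax:
  308,000 × 13% = 40,040
  238,000 × 21% = 49,980
  157,000 × 32% = 50,240
  → 140,260

Supplementary minimum tax:
  Base (adjusted book income): 626,000
  Exemption: 626,000 ≤ 658,000, so full 93,000 applies
  Base: 626,000 − 93,000 = 533,000
  533,000 × 13% = 69,290

140,260 > 69,290, so the regular income tax governs.

140,260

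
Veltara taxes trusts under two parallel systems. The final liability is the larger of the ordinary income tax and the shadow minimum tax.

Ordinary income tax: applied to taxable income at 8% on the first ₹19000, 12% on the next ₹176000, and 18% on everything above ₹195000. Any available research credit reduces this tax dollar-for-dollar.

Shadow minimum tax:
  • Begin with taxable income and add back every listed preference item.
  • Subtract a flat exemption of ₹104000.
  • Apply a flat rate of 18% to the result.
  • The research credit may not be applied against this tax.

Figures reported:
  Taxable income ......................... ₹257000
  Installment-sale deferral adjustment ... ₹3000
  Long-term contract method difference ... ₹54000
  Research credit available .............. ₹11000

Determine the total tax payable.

₹37800

Shadow minimum tax:
  Adjusted income: ₹257000 + ₹3000 + ₹54000 = ₹314000
  Less exemption ₹104000 → base ₹210000
  ₹210000 × 18% = ₹37800

Ordinary income tax:
  ₹19000 × 8% = ₹1520
  ₹176000 × 12% = ₹21120
  ₹62000 × 18% = ₹11160
  → ₹33800
  Less research credit ₹11000 → ₹22800

₹37800 > ₹22800, so the shadow minimum tax is the binding amount.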